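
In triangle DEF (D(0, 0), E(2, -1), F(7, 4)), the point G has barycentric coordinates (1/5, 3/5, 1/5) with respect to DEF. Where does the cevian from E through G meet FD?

Line EG meets FD where the E-coordinate vanishes; zeroing G's E-weight and renormalizing leaves F, D-weights 1/5 : 1/5 → (1/2, 1/2).
So H = (1/2)·F + (1/2)·D = (7/2, 2).

(7/2, 2)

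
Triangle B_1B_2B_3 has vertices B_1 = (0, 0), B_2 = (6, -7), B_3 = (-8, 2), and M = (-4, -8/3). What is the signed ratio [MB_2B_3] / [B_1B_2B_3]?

-2/3

[B_1B_2B_3] = ½·(0·(-7−2) + 6·(2−0) + (-8)·(0−(-7))) = ½·(0 + 12 − 56) = -22.
[MB_2B_3] = ½·((-4)·(-7−2) + 6·(2−(-8/3)) + (-8)·(-8/3−(-7))) = ½·(36 + 28 − 104/3) = 44/3, so the ratio is (44/3)/(-22) = -2/3.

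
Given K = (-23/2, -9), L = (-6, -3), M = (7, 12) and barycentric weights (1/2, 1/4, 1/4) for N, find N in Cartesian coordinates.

N = (1/2)·K + (1/4)·L + (1/4)·M.
x-coordinate: (1/2)·(-23/2) + (1/4)·(-6) + (1/4)·7 = -11/2.
y-coordinate: (1/2)·(-9) + (1/4)·(-3) + (1/4)·12 = -9/4.

(-11/2, -9/4)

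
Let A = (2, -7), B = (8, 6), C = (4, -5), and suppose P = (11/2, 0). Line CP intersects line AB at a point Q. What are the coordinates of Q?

(6, 5/3)

Barycentric coordinates of P with respect to ABC: (1/4, 1/2, 1/4).
On side AB the C-coordinate is zero; dropping P's C-weight 1/4 and renormalizing the remaining 1/4 : 1/2 gives weights 1/3, 2/3 on A, B.
Q = (1/3)·(2, -7) + (2/3)·(8, 6) = (6, 5/3).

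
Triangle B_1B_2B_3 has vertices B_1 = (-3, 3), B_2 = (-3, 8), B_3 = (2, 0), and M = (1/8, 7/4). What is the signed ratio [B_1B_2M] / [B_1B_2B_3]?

[B_1B_2B_3] = ½·((-3)·(8−0) + (-3)·(0−3) + 2·(3−8)) = ½·(-24 + 9 − 10) = -25/2.
[B_1B_2M] = ½·((-3)·(8−(7/4)) + (-3)·(7/4−3) + (1/8)·(3−8)) = ½·(-75/4 + 15/4 − 5/8) = -125/16, so the ratio is (-125/16)/(-25/2) = 5/8.

5/8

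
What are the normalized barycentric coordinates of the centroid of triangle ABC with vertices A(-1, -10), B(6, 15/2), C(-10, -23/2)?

The centroid is the average of the vertices, so each weight is 1/3.

(1/3, 1/3, 1/3)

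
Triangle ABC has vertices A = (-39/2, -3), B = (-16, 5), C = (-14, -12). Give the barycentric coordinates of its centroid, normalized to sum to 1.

(1/3, 1/3, 1/3)

The centroid is the average of the vertices, so each weight is 1/3.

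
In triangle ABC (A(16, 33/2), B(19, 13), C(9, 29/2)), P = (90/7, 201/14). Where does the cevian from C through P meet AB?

Barycentric coordinates of P with respect to ABC: (1/7, 2/7, 4/7).
On side AB the C-coordinate is zero; dropping P's C-weight 4/7 and renormalizing the remaining 1/7 : 2/7 gives weights 1/3, 2/3 on A, B.
Q = (1/3)·(16, 33/2) + (2/3)·(19, 13) = (18, 85/6).

(18, 85/6)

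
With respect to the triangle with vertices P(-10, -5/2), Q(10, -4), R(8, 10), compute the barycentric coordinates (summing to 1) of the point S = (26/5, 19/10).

(1/5, 2/5, 2/5)

Signed area of the reference triangle: [PQR] = ½·((-10)·(-4−10) + 10·(10−(-5/2)) + 8·(-5/2−(-4))) = ½·(140 + 125 + 12) = 277/2.
[SQR] = ½·((26/5)·(-4−10) + 10·(10−(19/10)) + 8·(19/10−(-4))) = ½·(-364/5 + 81 + 236/5) = 277/10, so the P-coordinate is (277/10)/(277/2) = 1/5.
[PSR] = ½·((-10)·(19/10−10) + (26/5)·(10−(-5/2)) + 8·(-5/2−(19/10))) = ½·(81 + 65 − 176/5) = 277/5, so the Q-coordinate is 2/5.
[PQS] = ½·((-10)·(-4−(19/10)) + 10·(19/10−(-5/2)) + (26/5)·(-5/2−(-4))) = ½·(59 + 44 + 39/5) = 277/5, so the R-coordinate is 2/5.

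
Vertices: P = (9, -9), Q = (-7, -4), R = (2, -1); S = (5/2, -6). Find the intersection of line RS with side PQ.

(13/5, -7)

Barycentric coordinates of S with respect to PQR: (1/2, 1/3, 1/6).
On side PQ the R-coordinate is zero; dropping S's R-weight 1/6 and renormalizing the remaining 1/2 : 1/3 gives weights 3/5, 2/5 on P, Q.
T = (3/5)·(9, -9) + (2/5)·(-7, -4) = (13/5, -7).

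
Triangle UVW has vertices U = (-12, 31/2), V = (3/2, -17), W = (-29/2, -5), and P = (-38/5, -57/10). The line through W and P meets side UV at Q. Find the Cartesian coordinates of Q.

Barycentric coordinates of P with respect to UVW: (1/5, 2/5, 2/5).
On side UV the W-coordinate is zero; dropping P's W-weight 2/5 and renormalizing the remaining 1/5 : 2/5 gives weights 1/3, 2/3 on U, V.
Q = (1/3)·(-12, 31/2) + (2/3)·(3/2, -17) = (-3, -37/6).

(-3, -37/6)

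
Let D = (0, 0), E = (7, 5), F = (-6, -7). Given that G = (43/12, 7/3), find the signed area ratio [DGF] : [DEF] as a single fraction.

[DEF] = ½·(0·(5−(-7)) + 7·(-7−0) + (-6)·(0−5)) = ½·(0 − 49 + 30) = -19/2.
[DGF] = ½·(0·(7/3−(-7)) + (43/12)·(-7−0) + (-6)·(0−(7/3))) = ½·(0 − 301/12 + 14) = -133/24, so the ratio is (-133/24)/(-19/2) = 7/12.

7/12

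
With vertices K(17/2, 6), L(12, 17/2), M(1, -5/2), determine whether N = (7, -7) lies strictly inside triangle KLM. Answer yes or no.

no

Barycentric coordinates of N: (-21/2, 339/44, 167/44).
The three coordinates are negative, positive, positive; a point is interior exactly when all three are positive.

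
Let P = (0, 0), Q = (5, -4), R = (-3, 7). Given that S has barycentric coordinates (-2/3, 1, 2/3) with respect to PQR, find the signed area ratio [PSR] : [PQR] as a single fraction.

1

The signed ratio [PSR]/[PQR] equals the barycentric coordinate of S at vertex Q, which is 1.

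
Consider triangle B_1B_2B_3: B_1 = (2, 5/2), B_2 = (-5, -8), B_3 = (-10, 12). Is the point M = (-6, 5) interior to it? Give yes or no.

yes

Barycentric coordinates of M: (18/77, 92/385, 29/55).
The three coordinates are positive, positive, positive; a point is interior exactly when all three are positive.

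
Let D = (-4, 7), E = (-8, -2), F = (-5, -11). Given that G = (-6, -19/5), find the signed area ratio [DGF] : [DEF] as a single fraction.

[DEF] = ½·((-4)·(-2−(-11)) + (-8)·(-11−7) + (-5)·(7−(-2))) = ½·(-36 + 144 − 45) = 63/2.
[DGF] = ½·((-4)·(-19/5−(-11)) + (-6)·(-11−7) + (-5)·(7−(-19/5))) = ½·(-144/5 + 108 − 54) = 63/5, so the ratio is (63/5)/(63/2) = 2/5.

2/5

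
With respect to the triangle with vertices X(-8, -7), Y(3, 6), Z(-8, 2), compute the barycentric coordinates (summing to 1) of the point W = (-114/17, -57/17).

(11/17, 2/17, 4/17)

Signed area of the reference triangle: [XYZ] = ½·((-8)·(6−2) + 3·(2−(-7)) + (-8)·(-7−6)) = ½·(-32 + 27 + 104) = 99/2.
[WYZ] = ½·((-114/17)·(6−2) + 3·(2−(-57/17)) + (-8)·(-57/17−6)) = ½·(-456/17 + 273/17 + 1272/17) = 1089/34, so the X-coordinate is (1089/34)/(99/2) = 11/17.
[XWZ] = ½·((-8)·(-57/17−2) + (-114/17)·(2−(-7)) + (-8)·(-7−(-57/17))) = ½·(728/17 − 1026/17 + 496/17) = 99/17, so the Y-coordinate is 2/17.
[XYW] = ½·((-8)·(6−(-57/17)) + 3·(-57/17−(-7)) + (-114/17)·(-7−6)) = ½·(-1272/17 + 186/17 + 1482/17) = 198/17, so the Z-coordinate is 4/17.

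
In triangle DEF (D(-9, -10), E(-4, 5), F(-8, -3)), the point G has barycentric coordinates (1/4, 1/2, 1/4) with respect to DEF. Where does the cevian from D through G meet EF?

Line DG meets EF where the D-coordinate vanishes; zeroing G's D-weight and renormalizing leaves E, F-weights 1/2 : 1/4 → (2/3, 1/3).
So H = (2/3)·E + (1/3)·F = (-16/3, 7/3).

(-16/3, 7/3)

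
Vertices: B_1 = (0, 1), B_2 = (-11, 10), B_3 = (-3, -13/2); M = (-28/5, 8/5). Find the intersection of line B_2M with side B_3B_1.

Barycentric coordinates of M with respect to B_1B_2B_3: (1/5, 2/5, 2/5).
On side B_3B_1 the B_2-coordinate is zero; dropping M's B_2-weight 2/5 and renormalizing the remaining 2/5 : 1/5 gives weights 2/3, 1/3 on B_3, B_1.
N = (2/3)·(-3, -13/2) + (1/3)·(0, 1) = (-2, -4).

(-2, -4)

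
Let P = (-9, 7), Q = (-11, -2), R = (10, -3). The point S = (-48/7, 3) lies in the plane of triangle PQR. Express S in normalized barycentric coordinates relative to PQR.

Signed area of the reference triangle: [PQR] = ½·((-9)·(-2−(-3)) + (-11)·(-3−7) + 10·(7−(-2))) = ½·(-9 + 110 + 90) = 191/2.
[SQR] = ½·((-48/7)·(-2−(-3)) + (-11)·(-3−3) + 10·(3−(-2))) = ½·(-48/7 + 66 + 50) = 382/7, so the P-coordinate is (382/7)/(191/2) = 4/7.
[PSR] = ½·((-9)·(3−(-3)) + (-48/7)·(-3−7) + 10·(7−3)) = ½·(-54 + 480/7 + 40) = 191/7, so the Q-coordinate is 2/7.
[PQS] = ½·((-9)·(-2−3) + (-11)·(3−7) + (-48/7)·(7−(-2))) = ½·(45 + 44 − 432/7) = 191/14, so the R-coordinate is 1/7.
Check: 4/7 + 2/7 + 1/7 = 1.

(4/7, 2/7, 1/7)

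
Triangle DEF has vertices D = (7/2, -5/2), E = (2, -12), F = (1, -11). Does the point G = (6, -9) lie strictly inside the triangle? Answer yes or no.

Barycentric coordinates of G: (7/11, 75/22, -67/22).
The three coordinates are positive, positive, negative; a point is interior exactly when all three are positive.

no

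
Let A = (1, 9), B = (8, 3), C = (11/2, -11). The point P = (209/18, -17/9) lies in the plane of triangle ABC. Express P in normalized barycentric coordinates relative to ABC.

Signed area of the reference triangle: [ABC] = ½·(1·(3−(-11)) + 8·(-11−9) + (11/2)·(9−3)) = ½·(14 − 160 + 33) = -113/2.
[PBC] = ½·((209/18)·(3−(-11)) + 8·(-11−(-17/9)) + (11/2)·(-17/9−3)) = ½·(1463/9 − 656/9 − 242/9) = 565/18, so the A-coordinate is (565/18)/(-113/2) = -5/9.
[APC] = ½·(1·(-17/9−(-11)) + (209/18)·(-11−9) + (11/2)·(9−(-17/9))) = ½·(82/9 − 2090/9 + 539/9) = -1469/18, so the B-coordinate is 13/9.
[ABP] = ½·(1·(3−(-17/9)) + 8·(-17/9−9) + (209/18)·(9−3)) = ½·(44/9 − 784/9 + 209/3) = -113/18, so the C-coordinate is 1/9.
Check: -5/9 + 13/9 + 1/9 = 1.

(-5/9, 13/9, 1/9)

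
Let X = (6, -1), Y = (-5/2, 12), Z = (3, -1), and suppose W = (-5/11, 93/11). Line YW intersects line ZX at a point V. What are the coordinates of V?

(5, -1)

Barycentric coordinates of W with respect to XYZ: (2/11, 8/11, 1/11).
On side ZX the Y-coordinate is zero; dropping W's Y-weight 8/11 and renormalizing the remaining 1/11 : 2/11 gives weights 1/3, 2/3 on Z, X.
V = (1/3)·(3, -1) + (2/3)·(6, -1) = (5, -1).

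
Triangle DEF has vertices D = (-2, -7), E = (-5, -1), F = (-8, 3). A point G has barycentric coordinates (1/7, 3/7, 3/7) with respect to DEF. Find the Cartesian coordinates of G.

(-41/7, -1/7)

G = (1/7)·D + (3/7)·E + (3/7)·F.
x-coordinate: (1/7)·(-2) + (3/7)·(-5) + (3/7)·(-8) = -41/7.
y-coordinate: (1/7)·(-7) + (3/7)·(-1) + (3/7)·3 = -1/7.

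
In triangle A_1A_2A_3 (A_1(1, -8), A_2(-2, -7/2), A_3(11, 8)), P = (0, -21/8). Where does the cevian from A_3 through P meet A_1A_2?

(-11/7, -29/7)

Barycentric coordinates of P with respect to A_1A_2A_3: (1/8, 3/4, 1/8).
On side A_1A_2 the A_3-coordinate is zero; dropping P's A_3-weight 1/8 and renormalizing the remaining 1/8 : 3/4 gives weights 1/7, 6/7 on A_1, A_2.
Q = (1/7)·(1, -8) + (6/7)·(-2, -7/2) = (-11/7, -29/7).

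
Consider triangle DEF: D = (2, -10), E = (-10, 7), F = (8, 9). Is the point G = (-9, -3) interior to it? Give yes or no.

no

Barycentric coordinates of G: (91/165, 251/330, -103/330).
The three coordinates are positive, positive, negative; a point is interior exactly when all three are positive.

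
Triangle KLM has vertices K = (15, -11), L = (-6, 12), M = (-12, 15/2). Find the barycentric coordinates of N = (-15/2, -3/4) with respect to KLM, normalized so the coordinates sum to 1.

Signed area of the reference triangle: [KLM] = ½·(15·(12−(15/2)) + (-6)·(15/2−(-11)) + (-12)·(-11−12)) = ½·(135/2 − 111 + 276) = 465/4.
[NLM] = ½·((-15/2)·(12−(15/2)) + (-6)·(15/2−(-3/4)) + (-12)·(-3/4−12)) = ½·(-135/4 − 99/2 + 153) = 279/8, so the K-coordinate is (279/8)/(465/4) = 3/10.
[KNM] = ½·(15·(-3/4−(15/2)) + (-15/2)·(15/2−(-11)) + (-12)·(-11−(-3/4))) = ½·(-495/4 − 555/4 + 123) = -279/4, so the L-coordinate is -3/5.
[KLN] = ½·(15·(12−(-3/4)) + (-6)·(-3/4−(-11)) + (-15/2)·(-11−12)) = ½·(765/4 − 123/2 + 345/2) = 1209/8, so the M-coordinate is 13/10.
Check: 3/10 − 3/5 + 13/10 = 1.

(3/10, -3/5, 13/10)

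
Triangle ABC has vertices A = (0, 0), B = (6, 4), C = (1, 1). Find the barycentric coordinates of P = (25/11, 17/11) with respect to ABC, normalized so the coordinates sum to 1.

(6/11, 4/11, 1/11)

Signed area of the reference triangle: [ABC] = ½·(0·(4−1) + 6·(1−0) + 1·(0−4)) = ½·(0 + 6 − 4) = 1.
[PBC] = ½·((25/11)·(4−1) + 6·(1−(17/11)) + 1·(17/11−4)) = ½·(75/11 − 36/11 − 27/11) = 6/11, so the A-coordinate is (6/11)/1 = 6/11.
[APC] = ½·(0·(17/11−1) + (25/11)·(1−0) + 1·(0−(17/11))) = ½·(0 + 25/11 − 17/11) = 4/11, so the B-coordinate is 4/11.
[ABP] = ½·(0·(4−(17/11)) + 6·(17/11−0) + (25/11)·(0−4)) = ½·(0 + 102/11 − 100/11) = 1/11, so the C-coordinate is 1/11.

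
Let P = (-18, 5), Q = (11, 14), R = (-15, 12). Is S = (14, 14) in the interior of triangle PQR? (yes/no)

no

Barycentric coordinates of S: (3/88, 197/176, -27/176).
The three coordinates are positive, positive, negative; a point is interior exactly when all three are positive.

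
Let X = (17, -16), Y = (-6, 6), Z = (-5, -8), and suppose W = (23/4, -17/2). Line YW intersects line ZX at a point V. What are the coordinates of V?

Barycentric coordinates of W with respect to XYZ: (1/2, 1/4, 1/4).
On side ZX the Y-coordinate is zero; dropping W's Y-weight 1/4 and renormalizing the remaining 1/4 : 1/2 gives weights 1/3, 2/3 on Z, X.
V = (1/3)·(-5, -8) + (2/3)·(17, -16) = (29/3, -40/3).

(29/3, -40/3)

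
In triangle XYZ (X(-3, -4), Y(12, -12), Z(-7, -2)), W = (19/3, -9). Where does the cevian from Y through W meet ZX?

(-5, -3)

Barycentric coordinates of W with respect to XYZ: (1/6, 2/3, 1/6).
On side ZX the Y-coordinate is zero; dropping W's Y-weight 2/3 and renormalizing the remaining 1/6 : 1/6 gives weights 1/2, 1/2 on Z, X.
V = (1/2)·(-7, -2) + (1/2)·(-3, -4) = (-5, -3).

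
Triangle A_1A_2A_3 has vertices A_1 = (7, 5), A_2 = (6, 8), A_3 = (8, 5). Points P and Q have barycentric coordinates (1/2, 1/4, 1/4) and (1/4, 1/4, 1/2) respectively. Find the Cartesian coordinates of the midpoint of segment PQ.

Barycentric coordinates of the midpoint are the average: (3/8, 1/4, 3/8).
Converting: (3/8)·A_1 + (1/4)·A_2 + (3/8)·A_3 = (57/8, 23/4).

(57/8, 23/4)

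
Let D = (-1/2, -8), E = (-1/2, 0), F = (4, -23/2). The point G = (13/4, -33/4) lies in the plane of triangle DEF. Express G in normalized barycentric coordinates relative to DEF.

Signed area of the reference triangle: [DEF] = ½·((-1/2)·(0−(-23/2)) + (-1/2)·(-23/2−(-8)) + 4·(-8−0)) = ½·(-23/4 + 7/4 − 32) = -18.
[GEF] = ½·((13/4)·(0−(-23/2)) + (-1/2)·(-23/2−(-33/4)) + 4·(-33/4−0)) = ½·(299/8 + 13/8 − 33) = 3, so the D-coordinate is 3/(-18) = -1/6.
[DGF] = ½·((-1/2)·(-33/4−(-23/2)) + (13/4)·(-23/2−(-8)) + 4·(-8−(-33/4))) = ½·(-13/8 − 91/8 + 1) = -6, so the E-coordinate is 1/3.
[DEG] = ½·((-1/2)·(0−(-33/4)) + (-1/2)·(-33/4−(-8)) + (13/4)·(-8−0)) = ½·(-33/8 + 1/8 − 26) = -15, so the F-coordinate is 5/6.
Check: -1/6 + 1/3 + 5/6 = 1.

(-1/6, 1/3, 5/6)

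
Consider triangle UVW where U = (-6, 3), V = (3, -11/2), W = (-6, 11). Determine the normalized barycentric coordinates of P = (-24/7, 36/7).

(1/7, 2/7, 4/7)

Signed area of the reference triangle: [UVW] = ½·((-6)·(-11/2−11) + 3·(11−3) + (-6)·(3−(-11/2))) = ½·(99 + 24 − 51) = 36.
[PVW] = ½·((-24/7)·(-11/2−11) + 3·(11−(36/7)) + (-6)·(36/7−(-11/2))) = ½·(396/7 + 123/7 − 447/7) = 36/7, so the U-coordinate is (36/7)/36 = 1/7.
[UPW] = ½·((-6)·(36/7−11) + (-24/7)·(11−3) + (-6)·(3−(36/7))) = ½·(246/7 − 192/7 + 90/7) = 72/7, so the V-coordinate is 2/7.
[UVP] = ½·((-6)·(-11/2−(36/7)) + 3·(36/7−3) + (-24/7)·(3−(-11/2))) = ½·(447/7 + 45/7 − 204/7) = 144/7, so the W-coordinate is 4/7.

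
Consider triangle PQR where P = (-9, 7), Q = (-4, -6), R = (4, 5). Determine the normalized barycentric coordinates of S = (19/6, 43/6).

Signed area of the reference triangle: [PQR] = ½·((-9)·(-6−5) + (-4)·(5−7) + 4·(7−(-6))) = ½·(99 + 8 + 52) = 159/2.
[SQR] = ½·((19/6)·(-6−5) + (-4)·(5−(43/6)) + 4·(43/6−(-6))) = ½·(-209/6 + 26/3 + 158/3) = 53/4, so the P-coordinate is (53/4)/(159/2) = 1/6.
[PSR] = ½·((-9)·(43/6−5) + (19/6)·(5−7) + 4·(7−(43/6))) = ½·(-39/2 − 19/3 − 2/3) = -53/4, so the Q-coordinate is -1/6.
[PQS] = ½·((-9)·(-6−(43/6)) + (-4)·(43/6−7) + (19/6)·(7−(-6))) = ½·(237/2 − 2/3 + 247/6) = 159/2, so the R-coordinate is 1.

(1/6, -1/6, 1)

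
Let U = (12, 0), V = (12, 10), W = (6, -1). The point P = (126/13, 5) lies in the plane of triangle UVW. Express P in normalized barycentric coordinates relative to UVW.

Signed area of the reference triangle: [UVW] = ½·(12·(10−(-1)) + 12·(-1−0) + 6·(0−10)) = ½·(132 − 12 − 60) = 30.
[PVW] = ½·((126/13)·(10−(-1)) + 12·(-1−5) + 6·(5−10)) = ½·(1386/13 − 72 − 30) = 30/13, so the U-coordinate is (30/13)/30 = 1/13.
[UPW] = ½·(12·(5−(-1)) + (126/13)·(-1−0) + 6·(0−5)) = ½·(72 − 126/13 − 30) = 210/13, so the V-coordinate is 7/13.
[UVP] = ½·(12·(10−5) + 12·(5−0) + (126/13)·(0−10)) = ½·(60 + 60 − 1260/13) = 150/13, so the W-coordinate is 5/13.
Check: 1/13 + 7/13 + 5/13 = 1.

(1/13, 7/13, 5/13)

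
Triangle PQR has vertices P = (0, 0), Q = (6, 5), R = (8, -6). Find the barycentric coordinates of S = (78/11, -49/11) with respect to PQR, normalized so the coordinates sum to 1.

(1/11, 1/11, 9/11)

Signed area of the reference triangle: [PQR] = ½·(0·(5−(-6)) + 6·(-6−0) + 8·(0−5)) = ½·(0 − 36 − 40) = -38.
[SQR] = ½·((78/11)·(5−(-6)) + 6·(-6−(-49/11)) + 8·(-49/11−5)) = ½·(78 − 102/11 − 832/11) = -38/11, so the P-coordinate is (-38/11)/(-38) = 1/11.
[PSR] = ½·(0·(-49/11−(-6)) + (78/11)·(-6−0) + 8·(0−(-49/11))) = ½·(0 − 468/11 + 392/11) = -38/11, so the Q-coordinate is 1/11.
[PQS] = ½·(0·(5−(-49/11)) + 6·(-49/11−0) + (78/11)·(0−5)) = ½·(0 − 294/11 − 390/11) = -342/11, so the R-coordinate is 9/11.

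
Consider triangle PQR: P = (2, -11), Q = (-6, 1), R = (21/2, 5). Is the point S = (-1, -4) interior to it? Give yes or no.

Barycentric coordinates of S: (41/92, 43/92, 2/23).
The three coordinates are positive, positive, positive; a point is interior exactly when all three are positive.

yes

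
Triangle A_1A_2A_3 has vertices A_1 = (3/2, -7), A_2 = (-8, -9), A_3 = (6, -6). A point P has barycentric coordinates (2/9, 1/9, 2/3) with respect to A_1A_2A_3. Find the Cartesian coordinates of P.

P = (2/9)·A_1 + (1/9)·A_2 + (2/3)·A_3.
x-coordinate: (2/9)·(3/2) + (1/9)·(-8) + (2/3)·6 = 31/9.
y-coordinate: (2/9)·(-7) + (1/9)·(-9) + (2/3)·(-6) = -59/9.

(31/9, -59/9)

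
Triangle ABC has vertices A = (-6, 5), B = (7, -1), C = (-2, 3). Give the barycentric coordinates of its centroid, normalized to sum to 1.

The centroid is the average of the vertices, so each weight is 1/3.

(1/3, 1/3, 1/3)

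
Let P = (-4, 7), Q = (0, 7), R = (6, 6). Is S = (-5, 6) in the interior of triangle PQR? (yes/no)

Barycentric coordinates of S: (11/4, -11/4, 1).
The three coordinates are positive, negative, positive; a point is interior exactly when all three are positive.

no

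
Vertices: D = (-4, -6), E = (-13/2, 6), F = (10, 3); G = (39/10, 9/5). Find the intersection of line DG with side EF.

(47/8, 15/4)

Barycentric coordinates of G with respect to DEF: (1/5, 1/5, 3/5).
On side EF the D-coordinate is zero; dropping G's D-weight 1/5 and renormalizing the remaining 1/5 : 3/5 gives weights 1/4, 3/4 on E, F.
H = (1/4)·(-13/2, 6) + (3/4)·(10, 3) = (47/8, 15/4).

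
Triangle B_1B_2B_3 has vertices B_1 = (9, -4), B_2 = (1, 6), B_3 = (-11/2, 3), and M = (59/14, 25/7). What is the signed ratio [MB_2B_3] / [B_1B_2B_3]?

[B_1B_2B_3] = ½·(9·(6−3) + 1·(3−(-4)) + (-11/2)·(-4−6)) = ½·(27 + 7 + 55) = 89/2.
[MB_2B_3] = ½·((59/14)·(6−3) + 1·(3−(25/7)) + (-11/2)·(25/7−6)) = ½·(177/14 − 4/7 + 187/14) = 89/7, so the ratio is (89/7)/(89/2) = 2/7.

2/7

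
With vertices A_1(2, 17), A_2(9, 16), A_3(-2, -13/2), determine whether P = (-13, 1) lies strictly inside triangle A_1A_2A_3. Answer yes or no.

Barycentric coordinates of P: (660/337, -577/337, 254/337).
The three coordinates are positive, negative, positive; a point is interior exactly when all three are positive.

no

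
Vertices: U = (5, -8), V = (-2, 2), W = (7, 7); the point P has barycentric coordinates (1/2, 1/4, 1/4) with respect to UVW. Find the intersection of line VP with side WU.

(17/3, -3)

Line VP meets WU where the V-coordinate vanishes; zeroing P's V-weight and renormalizing leaves W, U-weights 1/4 : 1/2 → (1/3, 2/3).
So Q = (1/3)·W + (2/3)·U = (17/3, -3).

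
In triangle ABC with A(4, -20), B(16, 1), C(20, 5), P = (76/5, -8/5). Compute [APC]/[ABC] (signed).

[ABC] = ½·(4·(1−5) + 16·(5−(-20)) + 20·(-20−1)) = ½·(-16 + 400 − 420) = -18.
[APC] = ½·(4·(-8/5−5) + (76/5)·(5−(-20)) + 20·(-20−(-8/5))) = ½·(-132/5 + 380 − 368) = -36/5, so the ratio is (-36/5)/(-18) = 2/5.

2/5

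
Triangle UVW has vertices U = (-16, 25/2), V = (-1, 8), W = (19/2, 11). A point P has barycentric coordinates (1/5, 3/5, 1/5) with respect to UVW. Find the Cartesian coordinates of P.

(-19/10, 19/2)

P = (1/5)·U + (3/5)·V + (1/5)·W.
x-coordinate: (1/5)·(-16) + (3/5)·(-1) + (1/5)·(19/2) = -19/10.
y-coordinate: (1/5)·(25/2) + (3/5)·8 + (1/5)·11 = 19/2.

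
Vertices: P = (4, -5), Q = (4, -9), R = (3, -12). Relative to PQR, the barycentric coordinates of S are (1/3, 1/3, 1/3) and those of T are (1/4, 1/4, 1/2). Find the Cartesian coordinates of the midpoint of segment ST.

Barycentric coordinates of the midpoint are the average: (7/24, 7/24, 5/12).
Converting: (7/24)·P + (7/24)·Q + (5/12)·R = (43/12, -109/12).

(43/12, -109/12)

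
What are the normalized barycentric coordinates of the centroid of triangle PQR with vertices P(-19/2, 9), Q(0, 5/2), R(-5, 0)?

(1/3, 1/3, 1/3)

The centroid is the average of the vertices, so each weight is 1/3.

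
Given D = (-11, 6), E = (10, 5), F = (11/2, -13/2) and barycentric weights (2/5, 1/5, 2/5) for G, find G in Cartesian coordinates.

(-1/5, 4/5)

G = (2/5)·D + (1/5)·E + (2/5)·F.
x-coordinate: (2/5)·(-11) + (1/5)·10 + (2/5)·(11/2) = -1/5.
y-coordinate: (2/5)·6 + (1/5)·5 + (2/5)·(-13/2) = 4/5.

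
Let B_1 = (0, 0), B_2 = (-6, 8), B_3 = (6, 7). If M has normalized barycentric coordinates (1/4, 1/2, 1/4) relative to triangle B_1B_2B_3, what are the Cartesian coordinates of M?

M = (1/4)·B_1 + (1/2)·B_2 + (1/4)·B_3.
x-coordinate: (1/4)·0 + (1/2)·(-6) + (1/4)·6 = -3/2.
y-coordinate: (1/4)·0 + (1/2)·8 + (1/4)·7 = 23/4.

(-3/2, 23/4)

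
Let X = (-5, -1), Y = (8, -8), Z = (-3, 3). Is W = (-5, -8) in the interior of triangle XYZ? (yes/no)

Barycentric coordinates of W: (13/6, 7/33, -91/66).
The three coordinates are positive, positive, negative; a point is interior exactly when all three are positive.

no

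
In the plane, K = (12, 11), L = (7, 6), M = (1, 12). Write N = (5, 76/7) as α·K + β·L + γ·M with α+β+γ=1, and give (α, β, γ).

(2/7, 1/7, 4/7)

Signed area of the reference triangle: [KLM] = ½·(12·(6−12) + 7·(12−11) + 1·(11−6)) = ½·(-72 + 7 + 5) = -30.
[NLM] = ½·(5·(6−12) + 7·(12−(76/7)) + 1·(76/7−6)) = ½·(-30 + 8 + 34/7) = -60/7, so the K-coordinate is (-60/7)/(-30) = 2/7.
[KNM] = ½·(12·(76/7−12) + 5·(12−11) + 1·(11−(76/7))) = ½·(-96/7 + 5 + 1/7) = -30/7, so the L-coordinate is 1/7.
[KLN] = ½·(12·(6−(76/7)) + 7·(76/7−11) + 5·(11−6)) = ½·(-408/7 − 1 + 25) = -120/7, so the M-coordinate is 4/7.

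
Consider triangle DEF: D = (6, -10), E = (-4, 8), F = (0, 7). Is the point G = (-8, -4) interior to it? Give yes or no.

no

Barycentric coordinates of G: (26/31, 101/31, -96/31).
The three coordinates are positive, positive, negative; a point is interior exactly when all three are positive.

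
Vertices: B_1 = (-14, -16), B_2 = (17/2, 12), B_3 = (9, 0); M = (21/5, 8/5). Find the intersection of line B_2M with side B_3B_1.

Barycentric coordinates of M with respect to B_1B_2B_3: (1/5, 2/5, 2/5).
On side B_3B_1 the B_2-coordinate is zero; dropping M's B_2-weight 2/5 and renormalizing the remaining 2/5 : 1/5 gives weights 2/3, 1/3 on B_3, B_1.
N = (2/3)·(9, 0) + (1/3)·(-14, -16) = (4/3, -16/3).

(4/3, -16/3)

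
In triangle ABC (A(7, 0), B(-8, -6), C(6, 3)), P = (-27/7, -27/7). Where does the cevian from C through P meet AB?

(-11/2, -5)

Barycentric coordinates of P with respect to ABC: (1/7, 5/7, 1/7).
On side AB the C-coordinate is zero; dropping P's C-weight 1/7 and renormalizing the remaining 1/7 : 5/7 gives weights 1/6, 5/6 on A, B.
Q = (1/6)·(7, 0) + (5/6)·(-8, -6) = (-11/2, -5).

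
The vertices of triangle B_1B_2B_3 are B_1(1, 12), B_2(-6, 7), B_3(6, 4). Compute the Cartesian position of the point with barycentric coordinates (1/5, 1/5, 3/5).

M = (1/5)·B_1 + (1/5)·B_2 + (3/5)·B_3.
x-coordinate: (1/5)·1 + (1/5)·(-6) + (3/5)·6 = 13/5.
y-coordinate: (1/5)·12 + (1/5)·7 + (3/5)·4 = 31/5.

(13/5, 31/5)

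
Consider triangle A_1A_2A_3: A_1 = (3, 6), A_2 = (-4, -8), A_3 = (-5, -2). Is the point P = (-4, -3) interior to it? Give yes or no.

Barycentric coordinates of P: (5/56, 2/7, 5/8).
The three coordinates are positive, positive, positive; a point is interior exactly when all three are positive.

yes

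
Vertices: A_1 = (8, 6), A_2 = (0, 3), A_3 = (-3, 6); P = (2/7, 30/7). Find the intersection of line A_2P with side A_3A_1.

(2/3, 6)

Barycentric coordinates of P with respect to A_1A_2A_3: (1/7, 4/7, 2/7).
On side A_3A_1 the A_2-coordinate is zero; dropping P's A_2-weight 4/7 and renormalizing the remaining 2/7 : 1/7 gives weights 2/3, 1/3 on A_3, A_1.
Q = (2/3)·(-3, 6) + (1/3)·(8, 6) = (2/3, 6).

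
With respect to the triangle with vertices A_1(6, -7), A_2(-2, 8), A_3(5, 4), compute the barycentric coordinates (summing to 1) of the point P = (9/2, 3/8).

(3/8, 1/8, 1/2)

Signed area of the reference triangle: [A_1A_2A_3] = ½·(6·(8−4) + (-2)·(4−(-7)) + 5·(-7−8)) = ½·(24 − 22 − 75) = -73/2.
[PA_2A_3] = ½·((9/2)·(8−4) + (-2)·(4−(3/8)) + 5·(3/8−8)) = ½·(18 − 29/4 − 305/8) = -219/16, so the A_1-coordinate is (-219/16)/(-73/2) = 3/8.
[A_1PA_3] = ½·(6·(3/8−4) + (9/2)·(4−(-7)) + 5·(-7−(3/8))) = ½·(-87/4 + 99/2 − 295/8) = -73/16, so the A_2-coordinate is 1/8.
[A_1A_2P] = ½·(6·(8−(3/8)) + (-2)·(3/8−(-7)) + (9/2)·(-7−8)) = ½·(183/4 − 59/4 − 135/2) = -73/4, so the A_3-coordinate is 1/2.
Check: 3/8 + 1/8 + 1/2 = 1.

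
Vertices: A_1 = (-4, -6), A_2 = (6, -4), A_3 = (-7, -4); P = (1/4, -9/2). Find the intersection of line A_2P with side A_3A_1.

(-11/2, -5)

Barycentric coordinates of P with respect to A_1A_2A_3: (1/4, 1/2, 1/4).
On side A_3A_1 the A_2-coordinate is zero; dropping P's A_2-weight 1/2 and renormalizing the remaining 1/4 : 1/4 gives weights 1/2, 1/2 on A_3, A_1.
Q = (1/2)·(-7, -4) + (1/2)·(-4, -6) = (-11/2, -5).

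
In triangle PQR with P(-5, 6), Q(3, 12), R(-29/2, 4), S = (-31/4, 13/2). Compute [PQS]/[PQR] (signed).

1/2

[PQR] = ½·((-5)·(12−4) + 3·(4−6) + (-29/2)·(6−12)) = ½·(-40 − 6 + 87) = 41/2.
[PQS] = ½·((-5)·(12−(13/2)) + 3·(13/2−6) + (-31/4)·(6−12)) = ½·(-55/2 + 3/2 + 93/2) = 41/4, so the ratio is (41/4)/(41/2) = 1/2.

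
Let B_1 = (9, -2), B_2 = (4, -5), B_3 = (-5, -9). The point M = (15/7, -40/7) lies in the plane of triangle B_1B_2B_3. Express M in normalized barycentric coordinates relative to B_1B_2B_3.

Signed area of the reference triangle: [B_1B_2B_3] = ½·(9·(-5−(-9)) + 4·(-9−(-2)) + (-5)·(-2−(-5))) = ½·(36 − 28 − 15) = -7/2.
[MB_2B_3] = ½·((15/7)·(-5−(-9)) + 4·(-9−(-40/7)) + (-5)·(-40/7−(-5))) = ½·(60/7 − 92/7 + 25/7) = -1/2, so the B_1-coordinate is (-1/2)/(-7/2) = 1/7.
[B_1MB_3] = ½·(9·(-40/7−(-9)) + (15/7)·(-9−(-2)) + (-5)·(-2−(-40/7))) = ½·(207/7 − 15 − 130/7) = -2, so the B_2-coordinate is 4/7.
[B_1B_2M] = ½·(9·(-5−(-40/7)) + 4·(-40/7−(-2)) + (15/7)·(-2−(-5))) = ½·(45/7 − 104/7 + 45/7) = -1, so the B_3-coordinate is 2/7.

(1/7, 4/7, 2/7)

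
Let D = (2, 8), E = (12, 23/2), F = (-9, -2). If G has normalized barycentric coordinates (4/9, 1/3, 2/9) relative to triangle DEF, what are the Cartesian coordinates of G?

G = (4/9)·D + (1/3)·E + (2/9)·F.
x-coordinate: (4/9)·2 + (1/3)·12 + (2/9)·(-9) = 26/9.
y-coordinate: (4/9)·8 + (1/3)·(23/2) + (2/9)·(-2) = 125/18.

(26/9, 125/18)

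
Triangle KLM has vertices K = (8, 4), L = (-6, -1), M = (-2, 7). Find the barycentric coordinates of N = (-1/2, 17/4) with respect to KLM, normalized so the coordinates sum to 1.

(1/4, 1/4, 1/2)

Signed area of the reference triangle: [KLM] = ½·(8·(-1−7) + (-6)·(7−4) + (-2)·(4−(-1))) = ½·(-64 − 18 − 10) = -46.
[NLM] = ½·((-1/2)·(-1−7) + (-6)·(7−(17/4)) + (-2)·(17/4−(-1))) = ½·(4 − 33/2 − 21/2) = -23/2, so the K-coordinate is (-23/2)/(-46) = 1/4.
[KNM] = ½·(8·(17/4−7) + (-1/2)·(7−4) + (-2)·(4−(17/4))) = ½·(-22 − 3/2 + 1/2) = -23/2, so the L-coordinate is 1/4.
[KLN] = ½·(8·(-1−(17/4)) + (-6)·(17/4−4) + (-1/2)·(4−(-1))) = ½·(-42 − 3/2 − 5/2) = -23, so the M-coordinate is 1/2.
Check: 1/4 + 1/4 + 1/2 = 1.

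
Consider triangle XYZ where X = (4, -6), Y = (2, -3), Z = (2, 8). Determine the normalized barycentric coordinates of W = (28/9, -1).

(5/9, 1/9, 1/3)

Signed area of the reference triangle: [XYZ] = ½·(4·(-3−8) + 2·(8−(-6)) + 2·(-6−(-3))) = ½·(-44 + 28 − 6) = -11.
[WYZ] = ½·((28/9)·(-3−8) + 2·(8−(-1)) + 2·(-1−(-3))) = ½·(-308/9 + 18 + 4) = -55/9, so the X-coordinate is (-55/9)/(-11) = 5/9.
[XWZ] = ½·(4·(-1−8) + (28/9)·(8−(-6)) + 2·(-6−(-1))) = ½·(-36 + 392/9 − 10) = -11/9, so the Y-coordinate is 1/9.
[XYW] = ½·(4·(-3−(-1)) + 2·(-1−(-6)) + (28/9)·(-6−(-3))) = ½·(-8 + 10 − 28/3) = -11/3, so the Z-coordinate is 1/3.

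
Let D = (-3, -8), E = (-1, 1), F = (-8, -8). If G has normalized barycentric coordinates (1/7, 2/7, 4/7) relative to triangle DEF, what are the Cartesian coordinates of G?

G = (1/7)·D + (2/7)·E + (4/7)·F.
x-coordinate: (1/7)·(-3) + (2/7)·(-1) + (4/7)·(-8) = -37/7.
y-coordinate: (1/7)·(-8) + (2/7)·1 + (4/7)·(-8) = -38/7.

(-37/7, -38/7)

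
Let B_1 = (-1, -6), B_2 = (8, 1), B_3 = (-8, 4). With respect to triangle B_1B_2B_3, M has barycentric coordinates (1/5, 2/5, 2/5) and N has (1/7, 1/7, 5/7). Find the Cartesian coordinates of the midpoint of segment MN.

(-86/35, 103/70)

Barycentric coordinates of the midpoint are the average: (6/35, 19/70, 39/70).
Converting: (6/35)·B_1 + (19/70)·B_2 + (39/70)·B_3 = (-86/35, 103/70).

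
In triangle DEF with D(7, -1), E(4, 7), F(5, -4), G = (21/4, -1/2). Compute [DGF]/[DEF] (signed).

[DEF] = ½·(7·(7−(-4)) + 4·(-4−(-1)) + 5·(-1−7)) = ½·(77 − 12 − 40) = 25/2.
[DGF] = ½·(7·(-1/2−(-4)) + (21/4)·(-4−(-1)) + 5·(-1−(-1/2))) = ½·(49/2 − 63/4 − 5/2) = 25/8, so the ratio is (25/8)/(25/2) = 1/4.

1/4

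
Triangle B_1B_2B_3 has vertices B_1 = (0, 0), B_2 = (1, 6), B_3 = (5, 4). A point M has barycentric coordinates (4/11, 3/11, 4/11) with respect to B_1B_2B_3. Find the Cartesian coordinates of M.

(23/11, 34/11)

M = (4/11)·B_1 + (3/11)·B_2 + (4/11)·B_3.
x-coordinate: (4/11)·0 + (3/11)·1 + (4/11)·5 = 23/11.
y-coordinate: (4/11)·0 + (3/11)·6 + (4/11)·4 = 34/11.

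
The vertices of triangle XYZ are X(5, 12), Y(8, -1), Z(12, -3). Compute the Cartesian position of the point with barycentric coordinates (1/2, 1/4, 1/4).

W = (1/2)·X + (1/4)·Y + (1/4)·Z.
x-coordinate: (1/2)·5 + (1/4)·8 + (1/4)·12 = 15/2.
y-coordinate: (1/2)·12 + (1/4)·(-1) + (1/4)·(-3) = 5.

(15/2, 5)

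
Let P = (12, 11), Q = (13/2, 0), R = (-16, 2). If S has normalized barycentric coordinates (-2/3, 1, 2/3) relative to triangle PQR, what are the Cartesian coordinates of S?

S = (-2/3)·P + 1·Q + (2/3)·R.
x-coordinate: (-2/3)·12 + 1·(13/2) + (2/3)·(-16) = -73/6.
y-coordinate: (-2/3)·11 + 1·0 + (2/3)·2 = -6.

(-73/6, -6)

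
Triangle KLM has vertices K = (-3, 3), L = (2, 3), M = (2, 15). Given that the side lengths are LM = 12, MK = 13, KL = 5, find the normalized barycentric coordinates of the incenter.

The incenter has barycentric coordinates proportional to the opposite side lengths: (12 : 13 : 5).
Normalizing by 12+13+5 = 30 gives (2/5, 13/30, 1/6).

(2/5, 13/30, 1/6)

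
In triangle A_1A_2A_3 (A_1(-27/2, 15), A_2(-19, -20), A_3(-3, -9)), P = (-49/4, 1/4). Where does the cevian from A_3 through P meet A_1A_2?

(-46/3, 10/3)

Barycentric coordinates of P with respect to A_1A_2A_3: (1/2, 1/4, 1/4).
On side A_1A_2 the A_3-coordinate is zero; dropping P's A_3-weight 1/4 and renormalizing the remaining 1/2 : 1/4 gives weights 2/3, 1/3 on A_1, A_2.
Q = (2/3)·(-27/2, 15) + (1/3)·(-19, -20) = (-46/3, 10/3).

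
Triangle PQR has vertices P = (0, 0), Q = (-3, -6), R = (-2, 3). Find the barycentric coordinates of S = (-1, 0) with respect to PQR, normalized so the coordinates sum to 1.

(4/7, 1/7, 2/7)

Signed area of the reference triangle: [PQR] = ½·(0·(-6−3) + (-3)·(3−0) + (-2)·(0−(-6))) = ½·(0 − 9 − 12) = -21/2.
[SQR] = ½·((-1)·(-6−3) + (-3)·(3−0) + (-2)·(0−(-6))) = ½·(9 − 9 − 12) = -6, so the P-coordinate is (-6)/(-21/2) = 4/7.
[PSR] = ½·(0·(0−3) + (-1)·(3−0) + (-2)·(0−0)) = ½·(0 − 3 + 0) = -3/2, so the Q-coordinate is 1/7.
[PQS] = ½·(0·(-6−0) + (-3)·(0−0) + (-1)·(0−(-6))) = ½·(0 + 0 − 6) = -3, so the R-coordinate is 2/7.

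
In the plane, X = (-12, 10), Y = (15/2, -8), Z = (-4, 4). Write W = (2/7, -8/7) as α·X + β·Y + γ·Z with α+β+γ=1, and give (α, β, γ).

Signed area of the reference triangle: [XYZ] = ½·((-12)·(-8−4) + (15/2)·(4−10) + (-4)·(10−(-8))) = ½·(144 − 45 − 72) = 27/2.
[WYZ] = ½·((2/7)·(-8−4) + (15/2)·(4−(-8/7)) + (-4)·(-8/7−(-8))) = ½·(-24/7 + 270/7 − 192/7) = 27/7, so the X-coordinate is (27/7)/(27/2) = 2/7.
[XWZ] = ½·((-12)·(-8/7−4) + (2/7)·(4−10) + (-4)·(10−(-8/7))) = ½·(432/7 − 12/7 − 312/7) = 54/7, so the Y-coordinate is 4/7.
[XYW] = ½·((-12)·(-8−(-8/7)) + (15/2)·(-8/7−10) + (2/7)·(10−(-8))) = ½·(576/7 − 585/7 + 36/7) = 27/14, so the Z-coordinate is 1/7.
Check: 2/7 + 4/7 + 1/7 = 1.

(2/7, 4/7, 1/7)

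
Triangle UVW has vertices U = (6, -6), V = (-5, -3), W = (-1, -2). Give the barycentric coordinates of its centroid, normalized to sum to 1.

(1/3, 1/3, 1/3)

The centroid is the average of the vertices, so each weight is 1/3.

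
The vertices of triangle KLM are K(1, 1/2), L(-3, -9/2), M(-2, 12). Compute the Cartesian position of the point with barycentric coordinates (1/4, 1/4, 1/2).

N = (1/4)·K + (1/4)·L + (1/2)·M.
x-coordinate: (1/4)·1 + (1/4)·(-3) + (1/2)·(-2) = -3/2.
y-coordinate: (1/4)·(1/2) + (1/4)·(-9/2) + (1/2)·12 = 5.

(-3/2, 5)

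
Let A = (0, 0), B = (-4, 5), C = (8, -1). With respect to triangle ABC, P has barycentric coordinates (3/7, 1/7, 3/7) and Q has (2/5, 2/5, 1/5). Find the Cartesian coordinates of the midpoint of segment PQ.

Barycentric coordinates of the midpoint are the average: (29/70, 19/70, 11/35).
Converting: (29/70)·A + (19/70)·B + (11/35)·C = (10/7, 73/70).

(10/7, 73/70)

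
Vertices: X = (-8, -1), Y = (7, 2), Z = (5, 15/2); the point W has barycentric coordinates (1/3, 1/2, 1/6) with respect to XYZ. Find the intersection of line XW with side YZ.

Line XW meets YZ where the X-coordinate vanishes; zeroing W's X-weight and renormalizing leaves Y, Z-weights 1/2 : 1/6 → (3/4, 1/4).
So V = (3/4)·Y + (1/4)·Z = (13/2, 27/8).

(13/2, 27/8)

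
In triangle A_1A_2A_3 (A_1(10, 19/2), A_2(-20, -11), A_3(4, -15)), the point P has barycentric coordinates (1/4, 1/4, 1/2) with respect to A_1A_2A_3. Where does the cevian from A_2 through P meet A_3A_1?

Line A_2P meets A_3A_1 where the A_2-coordinate vanishes; zeroing P's A_2-weight and renormalizing leaves A_3, A_1-weights 1/2 : 1/4 → (2/3, 1/3).
So Q = (2/3)·A_3 + (1/3)·A_1 = (6, -41/6).

(6, -41/6)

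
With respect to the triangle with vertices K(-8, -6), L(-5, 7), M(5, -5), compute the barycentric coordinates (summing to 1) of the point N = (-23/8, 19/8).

(1/8, 5/8, 1/4)

Signed area of the reference triangle: [KLM] = ½·((-8)·(7−(-5)) + (-5)·(-5−(-6)) + 5·(-6−7)) = ½·(-96 − 5 − 65) = -83.
[NLM] = ½·((-23/8)·(7−(-5)) + (-5)·(-5−(19/8)) + 5·(19/8−7)) = ½·(-69/2 + 295/8 − 185/8) = -83/8, so the K-coordinate is (-83/8)/(-83) = 1/8.
[KNM] = ½·((-8)·(19/8−(-5)) + (-23/8)·(-5−(-6)) + 5·(-6−(19/8))) = ½·(-59 − 23/8 − 335/8) = -415/8, so the L-coordinate is 5/8.
[KLN] = ½·((-8)·(7−(19/8)) + (-5)·(19/8−(-6)) + (-23/8)·(-6−7)) = ½·(-37 − 335/8 + 299/8) = -83/4, so the M-coordinate is 1/4.
Check: 1/8 + 5/8 + 1/4 = 1.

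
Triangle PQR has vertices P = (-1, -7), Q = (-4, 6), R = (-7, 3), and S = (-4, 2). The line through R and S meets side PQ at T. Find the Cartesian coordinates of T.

(-3, 5/3)

Barycentric coordinates of S with respect to PQR: (1/4, 1/2, 1/4).
On side PQ the R-coordinate is zero; dropping S's R-weight 1/4 and renormalizing the remaining 1/4 : 1/2 gives weights 1/3, 2/3 on P, Q.
T = (1/3)·(-1, -7) + (2/3)·(-4, 6) = (-3, 5/3).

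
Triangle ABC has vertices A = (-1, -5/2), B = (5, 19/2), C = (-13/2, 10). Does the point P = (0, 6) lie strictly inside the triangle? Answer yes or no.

Barycentric coordinates of P: (57/188, 79/188, 13/47).
The three coordinates are positive, positive, positive; a point is interior exactly when all three are positive.

yes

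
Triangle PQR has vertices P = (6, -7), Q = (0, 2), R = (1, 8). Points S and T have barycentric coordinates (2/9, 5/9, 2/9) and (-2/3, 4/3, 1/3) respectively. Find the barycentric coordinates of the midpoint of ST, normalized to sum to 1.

(-2/9, 17/18, 5/18)

Since both coordinate triples sum to 1, the midpoint's barycentrics are the componentwise average.
(2/9+-2/3)/2 = -2/9; similarly 17/18 and 5/18.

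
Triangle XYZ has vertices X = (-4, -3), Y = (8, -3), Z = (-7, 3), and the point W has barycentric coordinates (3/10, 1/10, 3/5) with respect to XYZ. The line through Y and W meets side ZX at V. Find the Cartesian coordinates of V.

(-6, 1)

Line YW meets ZX where the Y-coordinate vanishes; zeroing W's Y-weight and renormalizing leaves Z, X-weights 3/5 : 3/10 → (2/3, 1/3).
So V = (2/3)·Z + (1/3)·X = (-6, 1).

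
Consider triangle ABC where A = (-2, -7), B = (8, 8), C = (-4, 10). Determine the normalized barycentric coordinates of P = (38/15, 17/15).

Signed area of the reference triangle: [ABC] = ½·((-2)·(8−10) + 8·(10−(-7)) + (-4)·(-7−8)) = ½·(4 + 136 + 60) = 100.
[PBC] = ½·((38/15)·(8−10) + 8·(10−(17/15)) + (-4)·(17/15−8)) = ½·(-76/15 + 1064/15 + 412/15) = 140/3, so the A-coordinate is (140/3)/100 = 7/15.
[APC] = ½·((-2)·(17/15−10) + (38/15)·(10−(-7)) + (-4)·(-7−(17/15))) = ½·(266/15 + 646/15 + 488/15) = 140/3, so the B-coordinate is 7/15.
[ABP] = ½·((-2)·(8−(17/15)) + 8·(17/15−(-7)) + (38/15)·(-7−8)) = ½·(-206/15 + 976/15 − 38) = 20/3, so the C-coordinate is 1/15.
Check: 7/15 + 7/15 + 1/15 = 1.

(7/15, 7/15, 1/15)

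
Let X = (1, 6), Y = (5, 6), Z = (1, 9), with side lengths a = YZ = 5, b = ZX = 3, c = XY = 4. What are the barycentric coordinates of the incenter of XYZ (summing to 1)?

The incenter has barycentric coordinates proportional to the opposite side lengths: (5 : 3 : 4).
Normalizing by 5+3+4 = 12 gives (5/12, 1/4, 1/3).

(5/12, 1/4, 1/3)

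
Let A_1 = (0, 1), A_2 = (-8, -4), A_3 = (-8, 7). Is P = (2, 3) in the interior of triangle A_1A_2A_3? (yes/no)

no

Barycentric coordinates of P: (5/4, -7/22, 3/44).
The three coordinates are positive, negative, positive; a point is interior exactly when all three are positive.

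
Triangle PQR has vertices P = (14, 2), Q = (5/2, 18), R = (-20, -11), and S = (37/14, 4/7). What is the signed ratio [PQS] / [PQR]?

[PQR] = ½·(14·(18−(-11)) + (5/2)·(-11−2) + (-20)·(2−18)) = ½·(406 − 65/2 + 320) = 1387/4.
[PQS] = ½·(14·(18−(4/7)) + (5/2)·(4/7−2) + (37/14)·(2−18)) = ½·(244 − 25/7 − 296/7) = 1387/14, so the ratio is (1387/14)/(1387/4) = 2/7.

2/7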